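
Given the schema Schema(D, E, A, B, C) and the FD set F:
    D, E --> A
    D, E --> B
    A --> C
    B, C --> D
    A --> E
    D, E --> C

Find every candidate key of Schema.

{A, B}, {A, D}, {B, C, E}, {D, E}

{A, B} is a candidate key since {A, B}⁺ = {A, B, C, D, E} covers every attribute.
{A, D} is a candidate key since {A, D}⁺ = {A, B, C, D, E} covers every attribute.
{D, E} is a candidate key since {D, E}⁺ = {A, B, C, D, E} covers every attribute.
{B, C, E} is a candidate key since {B, C, E}⁺ = {A, B, C, D, E} covers every attribute.
These are minimal and exhaustive — every other superkey contains one of them.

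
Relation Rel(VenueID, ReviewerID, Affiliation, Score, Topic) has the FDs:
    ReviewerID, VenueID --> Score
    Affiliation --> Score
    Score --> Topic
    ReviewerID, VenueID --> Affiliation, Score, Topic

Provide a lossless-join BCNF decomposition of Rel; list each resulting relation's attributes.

{Affiliation, ReviewerID, VenueID}; {Affiliation, Score}; {Score, Topic}

Candidate key of the original relation: {ReviewerID, VenueID}.
In {Affiliation, ReviewerID, Score, Topic, VenueID}, {Affiliation} is not a superkey ({Affiliation}⁺ restricted to this set is {Affiliation, Score, Topic}), so split on Affiliation --> Score, Topic into {Affiliation, Score, Topic} and {Affiliation, ReviewerID, VenueID}.
In {Affiliation, Score, Topic}, {Score} is not a superkey ({Score}⁺ restricted to this set is {Score, Topic}), so split on Score --> Topic into {Score, Topic} and {Affiliation, Score}.
{Score, Topic} is in BCNF.
{Affiliation, Score} is in BCNF.
{Affiliation, ReviewerID, VenueID} is in BCNF.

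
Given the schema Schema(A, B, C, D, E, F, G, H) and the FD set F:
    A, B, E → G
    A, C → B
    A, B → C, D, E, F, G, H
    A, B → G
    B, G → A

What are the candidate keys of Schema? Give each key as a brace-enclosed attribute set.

{A, B}, {A, C}, {B, G}

{A, B}⁺ = {A, B, C, D, E, F, G, H} — all of the relation — so {A, B} is a candidate key.
{A, C}⁺ = {A, B, C, D, E, F, G, H} — all of the relation — so {A, C} is a candidate key.
{B, G}⁺ = {A, B, C, D, E, F, G, H} — all of the relation — so {B, G} is a candidate key.
No proper subset of any of these is a key, and no other minimal superkey exists.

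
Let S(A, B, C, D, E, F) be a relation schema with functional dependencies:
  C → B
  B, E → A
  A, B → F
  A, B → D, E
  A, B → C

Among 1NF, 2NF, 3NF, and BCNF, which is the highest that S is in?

3NF

Candidate keys: {A, B}, {A, C}, {B, E}, {C, E}. Prime attributes: {A, B, C, E}.
For C → B we have {C}⁺ = {B, C}; {C} is not a superkey, so BCNF fails.
Its right-hand attributes {B} are all prime, as are those of every other non-superkey FD — the relation is in 3NF.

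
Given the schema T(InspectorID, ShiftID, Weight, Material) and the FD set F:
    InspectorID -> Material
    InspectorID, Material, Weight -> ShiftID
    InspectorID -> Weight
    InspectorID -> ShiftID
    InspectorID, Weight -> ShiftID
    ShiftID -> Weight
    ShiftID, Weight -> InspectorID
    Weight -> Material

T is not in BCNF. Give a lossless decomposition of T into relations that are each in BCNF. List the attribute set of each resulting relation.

{InspectorID, ShiftID, Weight}; {Material, Weight}

Candidate keys of the original relation: {InspectorID}, {ShiftID}.
In {InspectorID, Material, ShiftID, Weight}, {Weight} is not a superkey ({Weight}⁺ restricted to this set is {Material, Weight}), so split on Weight -> Material into {Material, Weight} and {InspectorID, ShiftID, Weight}.
{Material, Weight} is in BCNF.
{InspectorID, ShiftID, Weight} is in BCNF.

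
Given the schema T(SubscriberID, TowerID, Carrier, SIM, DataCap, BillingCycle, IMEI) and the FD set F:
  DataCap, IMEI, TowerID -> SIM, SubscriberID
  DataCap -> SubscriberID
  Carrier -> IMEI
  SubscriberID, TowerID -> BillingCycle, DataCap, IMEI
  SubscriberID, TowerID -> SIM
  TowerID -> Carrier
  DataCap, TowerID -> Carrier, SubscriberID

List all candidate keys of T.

{DataCap, TowerID}, {SubscriberID, TowerID}

No FD produces {TowerID}, so it must be in every candidate key.
Closure of {DataCap, TowerID} is {BillingCycle, Carrier, DataCap, IMEI, SIM, SubscriberID, TowerID}, the whole schema; {DataCap, TowerID} is a candidate key.
Closure of {SubscriberID, TowerID} is {BillingCycle, Carrier, DataCap, IMEI, SIM, SubscriberID, TowerID}, the whole schema; {SubscriberID, TowerID} is a candidate key.
These are minimal and exhaustive — every other superkey contains one of them.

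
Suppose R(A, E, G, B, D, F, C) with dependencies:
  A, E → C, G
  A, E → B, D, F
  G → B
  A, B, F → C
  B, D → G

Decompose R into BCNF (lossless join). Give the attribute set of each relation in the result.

{A, C, F, G}; {A, D, E, F, G}; {B, G}

Candidate key of the original relation: {A, E}.
In {A, B, C, D, E, F, G}, {G} is not a superkey ({G}⁺ restricted to this set is {B, G}), so split on G → B into {B, G} and {A, C, D, E, F, G}.
{B, G}: every determinant is a superkey — BCNF.
In {A, C, D, E, F, G}, {A, F, G} is not a superkey ({A, F, G}⁺ restricted to this set is {A, C, F, G}), so split on A, F, G → C into {A, C, F, G} and {A, D, E, F, G}.
{A, C, F, G}: every determinant is a superkey — BCNF.
{A, D, E, F, G}: every determinant is a superkey — BCNF.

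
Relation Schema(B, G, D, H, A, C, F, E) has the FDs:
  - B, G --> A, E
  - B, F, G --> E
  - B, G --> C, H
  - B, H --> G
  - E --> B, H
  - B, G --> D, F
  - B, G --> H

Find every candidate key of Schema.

Closure of {E} is {A, B, C, D, E, F, G, H}, the whole schema; {E} is a candidate key.
Closure of {B, G} is {A, B, C, D, E, F, G, H}, the whole schema; {B, G} is a candidate key.
Closure of {B, H} is {A, B, C, D, E, F, G, H}, the whole schema; {B, H} is a candidate key.
Any other superkey properly contains one of these, so there are no further candidate keys.

{B, G}, {B, H}, {E}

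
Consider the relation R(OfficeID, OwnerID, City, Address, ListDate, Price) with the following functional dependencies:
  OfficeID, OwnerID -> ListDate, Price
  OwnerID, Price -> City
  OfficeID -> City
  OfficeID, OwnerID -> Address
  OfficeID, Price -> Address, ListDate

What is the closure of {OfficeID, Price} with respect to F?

{Address, City, ListDate, OfficeID, Price}

Start with {OfficeID, Price}.
OfficeID -> City applies; add {City} → now {City, OfficeID, Price}.
OfficeID, Price -> Address, ListDate applies; add {Address, ListDate} → now {Address, City, ListDate, OfficeID, Price}.
No further FD applies.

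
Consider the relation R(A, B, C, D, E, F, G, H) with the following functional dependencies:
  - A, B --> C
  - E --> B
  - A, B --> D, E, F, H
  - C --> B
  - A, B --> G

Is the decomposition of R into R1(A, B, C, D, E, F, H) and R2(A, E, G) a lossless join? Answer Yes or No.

R1 ∩ R2 = {A, E}; its closure under F is {A, B, C, D, E, F, G, H}.
R1 is contained in that closure, so R1 ∩ R2 --> R1 holds and the join is lossless.

Yes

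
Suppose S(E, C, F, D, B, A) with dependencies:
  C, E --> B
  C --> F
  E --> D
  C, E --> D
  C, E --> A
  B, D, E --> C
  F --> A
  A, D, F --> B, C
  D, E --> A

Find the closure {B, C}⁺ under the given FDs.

{A, B, C, F}

Start with {B, C}.
C --> F applies; add {F} → now {B, C, F}.
F --> A applies; add {A} → now {A, B, C, F}.
No further FD applies.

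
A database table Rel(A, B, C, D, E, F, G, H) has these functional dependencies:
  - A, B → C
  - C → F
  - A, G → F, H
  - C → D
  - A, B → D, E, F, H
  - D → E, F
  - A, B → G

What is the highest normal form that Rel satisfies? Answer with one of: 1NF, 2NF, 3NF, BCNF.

Candidate key: {A, B}. Prime attributes: {A, B}.
C → F breaks BCNF: {C}⁺ = {C, D, E, F}, so {C} is not a superkey.
Because {F} is non-prime and the left side of C → F is not a superkey, the relation is not in 3NF.
No proper subset of a key has a non-prime attribute in its closure, so there is no partial dependency; 2NF holds.

2NF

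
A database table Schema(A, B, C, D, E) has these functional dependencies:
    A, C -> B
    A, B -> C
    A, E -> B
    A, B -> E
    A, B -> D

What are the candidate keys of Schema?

{A, B}, {A, C}, {A, E}

Attributes never on any right-hand side: {A} — every candidate key must contain it.
{A, B}⁺ = {A, B, C, D, E} — all of the relation — so {A, B} is a candidate key.
{A, C}⁺ = {A, B, C, D, E} — all of the relation — so {A, C} is a candidate key.
{A, E}⁺ = {A, B, C, D, E} — all of the relation — so {A, E} is a candidate key.
Any other superkey properly contains one of these, so there are no further candidate keys.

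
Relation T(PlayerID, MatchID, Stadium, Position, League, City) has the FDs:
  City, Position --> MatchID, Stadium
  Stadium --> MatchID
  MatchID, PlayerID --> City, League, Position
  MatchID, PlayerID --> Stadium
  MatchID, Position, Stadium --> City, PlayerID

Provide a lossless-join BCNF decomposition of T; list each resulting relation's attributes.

Candidate keys of the original relation: {City, Position}, {MatchID, PlayerID}, {PlayerID, Stadium}, {Position, Stadium}.
Within {City, League, MatchID, PlayerID, Position, Stadium}: {Stadium}⁺ ∩ {City, League, MatchID, PlayerID, Position, Stadium} = {MatchID, Stadium}, not the whole set, so Stadium --> MatchID violates BCNF; decompose into {MatchID, Stadium} and {City, League, PlayerID, Position, Stadium}.
{MatchID, Stadium}: every determinant is a superkey — BCNF.
{City, League, PlayerID, Position, Stadium}: every determinant is a superkey — BCNF.

{City, League, PlayerID, Position, Stadium}; {MatchID, Stadium}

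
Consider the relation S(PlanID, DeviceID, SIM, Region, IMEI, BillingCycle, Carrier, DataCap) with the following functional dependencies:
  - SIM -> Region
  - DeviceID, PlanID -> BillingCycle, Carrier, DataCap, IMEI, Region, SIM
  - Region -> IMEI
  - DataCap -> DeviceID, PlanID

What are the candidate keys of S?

{DataCap}, {DeviceID, PlanID}

{DataCap}⁺ = {BillingCycle, Carrier, DataCap, DeviceID, IMEI, PlanID, Region, SIM}, which is every attribute, so {DataCap} is a candidate key.
{DeviceID, PlanID}⁺ = {BillingCycle, Carrier, DataCap, DeviceID, IMEI, PlanID, Region, SIM}, which is every attribute, so {DeviceID, PlanID} is a candidate key.
Any other superkey properly contains one of these, so there are no further candidate keys.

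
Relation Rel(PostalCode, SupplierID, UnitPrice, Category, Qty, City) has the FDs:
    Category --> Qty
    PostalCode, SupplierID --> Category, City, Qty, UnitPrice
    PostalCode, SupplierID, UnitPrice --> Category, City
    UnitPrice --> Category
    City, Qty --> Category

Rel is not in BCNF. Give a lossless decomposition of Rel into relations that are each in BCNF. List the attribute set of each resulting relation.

{Category, Qty}; {Category, UnitPrice}; {City, PostalCode, SupplierID, UnitPrice}

Candidate key of the original relation: {PostalCode, SupplierID}.
Within {Category, City, PostalCode, Qty, SupplierID, UnitPrice}: {Category}⁺ ∩ {Category, City, PostalCode, Qty, SupplierID, UnitPrice} = {Category, Qty}, not the whole set, so Category --> Qty violates BCNF; decompose into {Category, Qty} and {Category, City, PostalCode, SupplierID, UnitPrice}.
{Category, Qty} has no BCNF violation.
Within {Category, City, PostalCode, SupplierID, UnitPrice}: {UnitPrice}⁺ ∩ {Category, City, PostalCode, SupplierID, UnitPrice} = {Category, UnitPrice}, not the whole set, so UnitPrice --> Category violates BCNF; decompose into {Category, UnitPrice} and {City, PostalCode, SupplierID, UnitPrice}.
{Category, UnitPrice} has no BCNF violation.
{City, PostalCode, SupplierID, UnitPrice} has no BCNF violation.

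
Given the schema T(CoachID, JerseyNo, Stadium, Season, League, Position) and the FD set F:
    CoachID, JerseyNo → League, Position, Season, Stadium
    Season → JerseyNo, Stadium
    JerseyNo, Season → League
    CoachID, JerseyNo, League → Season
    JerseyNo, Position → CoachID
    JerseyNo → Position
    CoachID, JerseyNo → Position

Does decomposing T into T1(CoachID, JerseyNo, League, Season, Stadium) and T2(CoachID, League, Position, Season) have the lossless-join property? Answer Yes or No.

Common attributes: {CoachID, League, Season}; their closure is {CoachID, JerseyNo, League, Position, Season, Stadium}.
Since T1 ⊆ {CoachID, JerseyNo, League, Position, Season, Stadium}, the intersection is a superkey of T1; the decomposition is lossless.

Yes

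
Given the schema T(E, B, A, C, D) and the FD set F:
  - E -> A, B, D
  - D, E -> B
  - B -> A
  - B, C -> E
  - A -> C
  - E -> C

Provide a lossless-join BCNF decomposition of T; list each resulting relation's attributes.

{A, B, D, E}; {A, C}

Candidate keys of the original relation: {B}, {E}.
Within {A, B, C, D, E}: {A}⁺ ∩ {A, B, C, D, E} = {A, C}, not the whole set, so A -> C violates BCNF; decompose into {A, C} and {A, B, D, E}.
{A, C}: every determinant is a superkey — BCNF.
{A, B, D, E}: every determinant is a superkey — BCNF.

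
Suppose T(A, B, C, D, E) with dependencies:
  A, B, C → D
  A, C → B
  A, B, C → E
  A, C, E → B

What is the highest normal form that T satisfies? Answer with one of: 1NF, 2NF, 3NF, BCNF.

BCNF

Candidate key: {A, C}. Prime attributes: {A, C}.
Every FD has a superkey on the left, so the relation is in BCNF.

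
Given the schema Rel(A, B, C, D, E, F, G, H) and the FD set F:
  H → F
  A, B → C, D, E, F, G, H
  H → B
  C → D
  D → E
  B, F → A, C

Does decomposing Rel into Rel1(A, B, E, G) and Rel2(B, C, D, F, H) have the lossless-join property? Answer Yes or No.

No

Common attributes: {B}; their closure is {B}.
Neither Rel1 nor Rel2 is contained in that closure, so the decomposition is lossy.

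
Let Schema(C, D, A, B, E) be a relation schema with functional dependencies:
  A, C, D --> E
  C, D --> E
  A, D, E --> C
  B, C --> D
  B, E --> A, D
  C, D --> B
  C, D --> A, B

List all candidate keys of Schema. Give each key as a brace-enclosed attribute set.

{A, D, E}, {B, C}, {B, E}, {C, D}

{B, C} is a candidate key since {B, C}⁺ = {A, B, C, D, E} covers every attribute.
{B, E} is a candidate key since {B, E}⁺ = {A, B, C, D, E} covers every attribute.
{C, D} is a candidate key since {C, D}⁺ = {A, B, C, D, E} covers every attribute.
{A, D, E} is a candidate key since {A, D, E}⁺ = {A, B, C, D, E} covers every attribute.
Any other superkey properly contains one of these, so there are no further candidate keys.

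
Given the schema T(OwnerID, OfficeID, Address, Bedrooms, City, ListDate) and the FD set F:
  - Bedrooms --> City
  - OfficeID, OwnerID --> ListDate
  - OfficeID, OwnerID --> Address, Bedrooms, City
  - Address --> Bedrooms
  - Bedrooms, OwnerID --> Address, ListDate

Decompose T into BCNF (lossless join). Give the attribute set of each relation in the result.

{Address, Bedrooms}; {Address, ListDate, OwnerID}; {Address, OfficeID, OwnerID}; {Bedrooms, City}

Candidate key of the original relation: {OfficeID, OwnerID}.
{Address, Bedrooms, City, ListDate, OfficeID, OwnerID}: {Bedrooms} determines {Bedrooms, City} here but is not a superkey — split on Bedrooms --> City, giving {Bedrooms, City} and {Address, Bedrooms, ListDate, OfficeID, OwnerID}.
{Bedrooms, City} is in BCNF.
{Address, Bedrooms, ListDate, OfficeID, OwnerID}: {Address} determines {Address, Bedrooms} here but is not a superkey — split on Address --> Bedrooms, giving {Address, Bedrooms} and {Address, ListDate, OfficeID, OwnerID}.
{Address, Bedrooms} is in BCNF.
{Address, ListDate, OfficeID, OwnerID}: {Address, OwnerID} determines {Address, ListDate, OwnerID} here but is not a superkey — split on Address, OwnerID --> ListDate, giving {Address, ListDate, OwnerID} and {Address, OfficeID, OwnerID}.
{Address, ListDate, OwnerID} is in BCNF.
{Address, OfficeID, OwnerID} is in BCNF.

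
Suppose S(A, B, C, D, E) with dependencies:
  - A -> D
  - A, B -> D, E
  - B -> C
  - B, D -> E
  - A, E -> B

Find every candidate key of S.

Attributes never on any right-hand side: {A} — every candidate key must contain it.
{A, B}⁺ = {A, B, C, D, E}, which is every attribute, so {A, B} is a candidate key.
{A, E}⁺ = {A, B, C, D, E}, which is every attribute, so {A, E} is a candidate key.
No proper subset of any of these is a key, and no other minimal superkey exists.

{A, B}, {A, E}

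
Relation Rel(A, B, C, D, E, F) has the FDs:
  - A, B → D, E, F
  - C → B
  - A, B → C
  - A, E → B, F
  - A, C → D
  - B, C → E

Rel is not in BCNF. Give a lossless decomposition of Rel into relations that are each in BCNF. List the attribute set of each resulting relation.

Candidate keys of the original relation: {A, B}, {A, C}, {A, E}.
{A, B, C, D, E, F}: {C} determines {B, C, E} here but is not a superkey — split on C → B, E, giving {B, C, E} and {A, C, D, F}.
{B, C, E}: every determinant is a superkey — BCNF.
{A, C, D, F}: every determinant is a superkey — BCNF.

{A, C, D, F}; {B, C, E}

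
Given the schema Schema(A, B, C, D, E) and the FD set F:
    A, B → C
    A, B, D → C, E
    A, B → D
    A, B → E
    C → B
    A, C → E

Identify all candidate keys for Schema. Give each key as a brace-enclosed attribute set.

Attributes never on any right-hand side: {A} — every candidate key must contain it.
Closure of {A, B} is {A, B, C, D, E}, the whole schema; {A, B} is a candidate key.
Closure of {A, C} is {A, B, C, D, E}, the whole schema; {A, C} is a candidate key.
No proper subset of any of these is a key, and no other minimal superkey exists.

{A, B}, {A, C}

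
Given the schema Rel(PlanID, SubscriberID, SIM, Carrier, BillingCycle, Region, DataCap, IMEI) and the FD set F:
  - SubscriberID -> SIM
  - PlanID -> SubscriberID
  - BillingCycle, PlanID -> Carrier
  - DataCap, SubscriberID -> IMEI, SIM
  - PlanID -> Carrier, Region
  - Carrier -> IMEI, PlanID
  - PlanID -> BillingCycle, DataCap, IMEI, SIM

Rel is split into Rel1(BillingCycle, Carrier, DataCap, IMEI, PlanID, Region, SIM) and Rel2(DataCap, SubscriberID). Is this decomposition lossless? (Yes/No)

The shared attributes are {DataCap} and {DataCap}⁺ = {DataCap}.
The closure covers neither Rel1 nor Rel2 entirely; the join is not lossless.

No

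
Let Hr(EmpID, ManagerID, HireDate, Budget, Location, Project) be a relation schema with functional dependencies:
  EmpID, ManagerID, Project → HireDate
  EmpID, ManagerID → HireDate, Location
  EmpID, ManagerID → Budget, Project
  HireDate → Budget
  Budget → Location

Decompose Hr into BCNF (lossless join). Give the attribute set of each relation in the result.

Candidate key of the original relation: {EmpID, ManagerID}.
Within {Budget, EmpID, HireDate, Location, ManagerID, Project}: {HireDate}⁺ ∩ {Budget, EmpID, HireDate, Location, ManagerID, Project} = {Budget, HireDate, Location}, not the whole set, so HireDate → Budget, Location violates BCNF; decompose into {Budget, HireDate, Location} and {EmpID, HireDate, ManagerID, Project}.
Within {Budget, HireDate, Location}: {Budget}⁺ ∩ {Budget, HireDate, Location} = {Budget, Location}, not the whole set, so Budget → Location violates BCNF; decompose into {Budget, Location} and {Budget, HireDate}.
{Budget, Location} is in BCNF.
{Budget, HireDate} is in BCNF.
{EmpID, HireDate, ManagerID, Project} is in BCNF.

{Budget, HireDate}; {Budget, Location}; {EmpID, HireDate, ManagerID, Project}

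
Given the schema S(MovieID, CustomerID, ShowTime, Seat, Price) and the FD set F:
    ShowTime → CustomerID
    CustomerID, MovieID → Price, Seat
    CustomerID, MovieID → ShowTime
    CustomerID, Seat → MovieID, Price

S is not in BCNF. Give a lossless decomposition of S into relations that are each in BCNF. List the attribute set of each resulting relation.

{CustomerID, ShowTime}; {MovieID, Price, Seat, ShowTime}

Candidate keys of the original relation: {CustomerID, MovieID}, {CustomerID, Seat}, {MovieID, ShowTime}, {Seat, ShowTime}.
Within {CustomerID, MovieID, Price, Seat, ShowTime}: {ShowTime}⁺ ∩ {CustomerID, MovieID, Price, Seat, ShowTime} = {CustomerID, ShowTime}, not the whole set, so ShowTime → CustomerID violates BCNF; decompose into {CustomerID, ShowTime} and {MovieID, Price, Seat, ShowTime}.
{CustomerID, ShowTime} has no BCNF violation.
{MovieID, Price, Seat, ShowTime} has no BCNF violation.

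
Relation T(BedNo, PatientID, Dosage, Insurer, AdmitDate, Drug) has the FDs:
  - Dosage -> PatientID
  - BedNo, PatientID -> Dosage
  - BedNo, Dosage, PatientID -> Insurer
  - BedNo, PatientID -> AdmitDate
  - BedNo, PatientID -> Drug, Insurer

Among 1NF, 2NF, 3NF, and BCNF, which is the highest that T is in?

Candidate keys: {BedNo, Dosage}, {BedNo, PatientID}. Prime attributes: {BedNo, Dosage, PatientID}.
For Dosage -> PatientID we have {Dosage}⁺ = {Dosage, PatientID}; {Dosage} is not a superkey, so BCNF fails.
Since {PatientID} ⊆ prime attributes and every other non-superkey FD also has a prime right side, the schema is in 3NF.

3NF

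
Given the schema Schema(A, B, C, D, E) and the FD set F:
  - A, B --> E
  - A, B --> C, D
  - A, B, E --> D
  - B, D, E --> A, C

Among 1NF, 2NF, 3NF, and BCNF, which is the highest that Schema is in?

BCNF

Candidate keys: {A, B}, {B, D, E}. Prime attributes: {A, B, D, E}.
Each dependency's left side is a superkey — BCNF holds.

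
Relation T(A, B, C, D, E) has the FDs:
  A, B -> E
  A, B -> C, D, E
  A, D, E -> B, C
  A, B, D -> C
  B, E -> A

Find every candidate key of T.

{A, B}⁺ = {A, B, C, D, E}, which is every attribute, so {A, B} is a candidate key.
{B, E}⁺ = {A, B, C, D, E}, which is every attribute, so {B, E} is a candidate key.
{A, D, E}⁺ = {A, B, C, D, E}, which is every attribute, so {A, D, E} is a candidate key.
These are minimal and exhaustive — every other superkey contains one of them.

{A, B}, {A, D, E}, {B, E}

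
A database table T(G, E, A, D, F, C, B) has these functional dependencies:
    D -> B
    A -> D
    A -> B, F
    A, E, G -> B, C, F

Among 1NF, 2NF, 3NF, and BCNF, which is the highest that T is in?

1NF

Candidate key: {A, E, G}. Prime attributes: {A, E, G}.
For D -> B we have {D}⁺ = {B, D}; {D} is not a superkey, so BCNF fails.
D -> B determines the non-prime attribute {B} from a non-superkey — 3NF is violated.
The proper key subset {A} of {A, E, G} determines non-prime {B, D, F}, so the relation is not even in 2NF.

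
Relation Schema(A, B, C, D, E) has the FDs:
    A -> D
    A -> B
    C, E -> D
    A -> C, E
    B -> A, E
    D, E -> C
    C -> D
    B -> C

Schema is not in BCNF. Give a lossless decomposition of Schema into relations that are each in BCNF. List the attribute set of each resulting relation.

Candidate keys of the original relation: {A}, {B}.
Within {A, B, C, D, E}: {C, E}⁺ ∩ {A, B, C, D, E} = {C, D, E}, not the whole set, so C, E -> D violates BCNF; decompose into {C, D, E} and {A, B, C, E}.
Within {C, D, E}: {C}⁺ ∩ {C, D, E} = {C, D}, not the whole set, so C -> D violates BCNF; decompose into {C, D} and {C, E}.
{C, D} has no BCNF violation.
{C, E} has no BCNF violation.
{A, B, C, E} has no BCNF violation.

{A, B, C, E}; {C, D}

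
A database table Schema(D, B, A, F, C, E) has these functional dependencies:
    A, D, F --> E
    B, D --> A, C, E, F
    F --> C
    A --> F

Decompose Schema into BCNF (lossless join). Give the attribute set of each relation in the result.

Candidate key of the original relation: {B, D}.
In {A, B, C, D, E, F}, {A, D, F} is not a superkey ({A, D, F}⁺ restricted to this set is {A, C, D, E, F}), so split on A, D, F --> C, E into {A, C, D, E, F} and {A, B, D, F}.
In {A, C, D, E, F}, {F} is not a superkey ({F}⁺ restricted to this set is {C, F}), so split on F --> C into {C, F} and {A, D, E, F}.
{C, F} has no BCNF violation.
In {A, D, E, F}, {A} is not a superkey ({A}⁺ restricted to this set is {A, F}), so split on A --> F into {A, F} and {A, D, E}.
{A, F} has no BCNF violation.
{A, D, E} has no BCNF violation.
In {A, B, D, F}, {A} is not a superkey ({A}⁺ restricted to this set is {A, F}), so split on A --> F into {A, F} and {A, B, D}.
{A, F} has no BCNF violation.
{A, B, D} has no BCNF violation.

{A, B, D}; {A, D, E}; {A, F}; {C, F}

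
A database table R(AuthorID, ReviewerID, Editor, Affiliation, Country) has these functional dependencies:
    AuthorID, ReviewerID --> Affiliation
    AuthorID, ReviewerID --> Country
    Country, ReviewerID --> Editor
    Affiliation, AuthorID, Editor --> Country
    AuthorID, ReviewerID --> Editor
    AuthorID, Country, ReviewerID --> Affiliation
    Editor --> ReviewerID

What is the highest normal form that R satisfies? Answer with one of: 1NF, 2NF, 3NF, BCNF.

3NF

Candidate keys: {AuthorID, Editor}, {AuthorID, ReviewerID}. Prime attributes: {AuthorID, Editor, ReviewerID}.
Country, ReviewerID --> Editor breaks BCNF: {Country, ReviewerID}⁺ = {Country, Editor, ReviewerID}, so {Country, ReviewerID} is not a superkey.
But every attribute on its right side ({Editor}) is prime, and the same holds for every other non-superkey FD, so 3NF still holds.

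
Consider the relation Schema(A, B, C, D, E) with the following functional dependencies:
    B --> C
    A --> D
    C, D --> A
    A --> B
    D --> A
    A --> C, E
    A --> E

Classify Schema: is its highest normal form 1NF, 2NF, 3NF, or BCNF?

Candidate keys: {A}, {D}. Prime attributes: {A, D}.
For B --> C we have {B}⁺ = {B, C}; {B} is not a superkey, so BCNF fails.
Because {C} is non-prime and the left side of B --> C is not a superkey, the relation is not in 3NF.
With only single-attribute keys there can be no partial dependency, so 2NF holds.

2NF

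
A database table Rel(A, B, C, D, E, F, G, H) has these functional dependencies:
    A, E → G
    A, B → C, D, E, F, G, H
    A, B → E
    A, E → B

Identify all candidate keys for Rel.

Attributes never on any right-hand side: {A} — every candidate key must contain it.
{A, B}⁺ = {A, B, C, D, E, F, G, H}, which is every attribute, so {A, B} is a candidate key.
{A, E}⁺ = {A, B, C, D, E, F, G, H}, which is every attribute, so {A, E} is a candidate key.
These are minimal and exhaustive — every other superkey contains one of them.

{A, B}, {A, E}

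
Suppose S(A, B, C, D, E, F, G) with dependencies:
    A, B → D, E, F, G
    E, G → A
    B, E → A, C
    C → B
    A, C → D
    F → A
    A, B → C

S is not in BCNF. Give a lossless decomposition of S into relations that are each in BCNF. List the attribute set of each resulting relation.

Candidate keys of the original relation: {A, B}, {A, C}, {B, E}, {B, F}, {C, E}, {C, F}.
In {A, B, C, D, E, F, G}, {E, G} is not a superkey ({E, G}⁺ restricted to this set is {A, E, G}), so split on E, G → A into {A, E, G} and {B, C, D, E, F, G}.
{A, E, G} has no BCNF violation.
In {B, C, D, E, F, G}, {C} is not a superkey ({C}⁺ restricted to this set is {B, C}), so split on C → B into {B, C} and {C, D, E, F, G}.
{B, C} has no BCNF violation.
{C, D, E, F, G} has no BCNF violation.

{A, E, G}; {B, C}; {C, D, E, F, G}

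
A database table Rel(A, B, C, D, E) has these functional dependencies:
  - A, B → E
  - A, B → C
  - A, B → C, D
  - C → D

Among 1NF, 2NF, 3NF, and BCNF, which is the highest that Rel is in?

2NF

Candidate key: {A, B}. Prime attributes: {A, B}.
C → D: {C}⁺ = {C, D}, which is not all of the attributes, so the left side is not a superkey — BCNF is violated.
Because {D} is non-prime and the left side of C → D is not a superkey, the relation is not in 3NF.
Checking every proper subset of each key, none determines a non-prime attribute — 2NF is satisfied.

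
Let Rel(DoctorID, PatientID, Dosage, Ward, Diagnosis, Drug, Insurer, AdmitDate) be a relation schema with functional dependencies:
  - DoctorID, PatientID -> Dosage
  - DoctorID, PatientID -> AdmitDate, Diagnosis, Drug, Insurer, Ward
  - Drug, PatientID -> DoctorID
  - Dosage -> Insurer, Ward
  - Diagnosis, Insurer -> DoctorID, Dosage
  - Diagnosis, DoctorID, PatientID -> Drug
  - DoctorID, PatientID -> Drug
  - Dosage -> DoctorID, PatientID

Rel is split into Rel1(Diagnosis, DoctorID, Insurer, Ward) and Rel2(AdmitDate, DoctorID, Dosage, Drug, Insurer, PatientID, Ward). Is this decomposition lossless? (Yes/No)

No

The shared attributes are {DoctorID, Insurer, Ward} and {DoctorID, Insurer, Ward}⁺ = {DoctorID, Insurer, Ward}.
The closure covers neither Rel1 nor Rel2 entirely; the join is not lossless.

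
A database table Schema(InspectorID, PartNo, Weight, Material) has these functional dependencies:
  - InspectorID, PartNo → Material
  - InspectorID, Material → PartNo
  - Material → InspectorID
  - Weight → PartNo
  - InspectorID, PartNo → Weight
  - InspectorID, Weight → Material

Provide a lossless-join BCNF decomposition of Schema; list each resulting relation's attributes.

{InspectorID, Material, Weight}; {PartNo, Weight}

Candidate keys of the original relation: {InspectorID, PartNo}, {InspectorID, Weight}, {Material}.
In {InspectorID, Material, PartNo, Weight}, {Weight} is not a superkey ({Weight}⁺ restricted to this set is {PartNo, Weight}), so split on Weight → PartNo into {PartNo, Weight} and {InspectorID, Material, Weight}.
{PartNo, Weight} has no BCNF violation.
{InspectorID, Material, Weight} has no BCNF violation.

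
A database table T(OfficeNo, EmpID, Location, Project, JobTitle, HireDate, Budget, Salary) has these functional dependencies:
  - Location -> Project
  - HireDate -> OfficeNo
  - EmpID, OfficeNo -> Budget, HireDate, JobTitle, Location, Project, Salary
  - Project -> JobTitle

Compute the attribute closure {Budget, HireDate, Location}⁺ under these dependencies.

Start with {Budget, HireDate, Location}.
Location -> Project applies; add {Project} → now {Budget, HireDate, Location, Project}.
HireDate -> OfficeNo applies; add {OfficeNo} → now {Budget, HireDate, Location, OfficeNo, Project}.
Project -> JobTitle applies; add {JobTitle} → now {Budget, HireDate, JobTitle, Location, OfficeNo, Project}.
No further FD applies.

{Budget, HireDate, JobTitle, Location, OfficeNo, Project}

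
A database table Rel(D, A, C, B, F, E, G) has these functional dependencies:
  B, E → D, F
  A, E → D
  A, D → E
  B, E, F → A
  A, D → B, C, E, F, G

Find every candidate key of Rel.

{A, D}⁺ = {A, B, C, D, E, F, G} — all of the relation — so {A, D} is a candidate key.
{A, E}⁺ = {A, B, C, D, E, F, G} — all of the relation — so {A, E} is a candidate key.
{B, E}⁺ = {A, B, C, D, E, F, G} — all of the relation — so {B, E} is a candidate key.
No proper subset of any of these is a key, and no other minimal superkey exists.

{A, D}, {A, E}, {B, E}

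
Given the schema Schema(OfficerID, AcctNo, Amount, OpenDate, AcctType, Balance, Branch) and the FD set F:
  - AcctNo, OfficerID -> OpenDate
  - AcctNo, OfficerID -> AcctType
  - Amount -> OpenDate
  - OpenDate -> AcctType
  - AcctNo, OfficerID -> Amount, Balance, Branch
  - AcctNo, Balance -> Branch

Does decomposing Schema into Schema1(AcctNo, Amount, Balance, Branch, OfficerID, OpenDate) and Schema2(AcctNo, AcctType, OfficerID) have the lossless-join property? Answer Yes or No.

Yes

Common attributes: {AcctNo, OfficerID}; their closure is {AcctNo, AcctType, Amount, Balance, Branch, OfficerID, OpenDate}.
Since Schema1 ⊆ {AcctNo, AcctType, Amount, Balance, Branch, OfficerID, OpenDate}, the intersection is a superkey of Schema1; the decomposition is lossless.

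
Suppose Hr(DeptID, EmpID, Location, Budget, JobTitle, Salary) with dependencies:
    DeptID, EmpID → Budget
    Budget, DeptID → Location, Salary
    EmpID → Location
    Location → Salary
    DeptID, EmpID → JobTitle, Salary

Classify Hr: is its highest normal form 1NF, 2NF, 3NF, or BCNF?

1NF

Candidate key: {DeptID, EmpID}. Prime attributes: {DeptID, EmpID}.
For Budget, DeptID → Location, Salary we have {Budget, DeptID}⁺ = {Budget, DeptID, Location, Salary}; {Budget, DeptID} is not a superkey, so BCNF fails.
Budget, DeptID → Location, Salary has non-prime {Location, Salary} on the right and a non-superkey on the left, so 3NF fails.
The proper key subset {EmpID} of {DeptID, EmpID} determines non-prime {Location, Salary}, so the relation is not even in 2NF.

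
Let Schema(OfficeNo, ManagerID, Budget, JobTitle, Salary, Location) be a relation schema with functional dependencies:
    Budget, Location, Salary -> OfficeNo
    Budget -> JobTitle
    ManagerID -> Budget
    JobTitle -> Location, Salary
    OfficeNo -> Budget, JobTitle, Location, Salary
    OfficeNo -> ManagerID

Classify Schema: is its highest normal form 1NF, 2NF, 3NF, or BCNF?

2NF

Candidate keys: {Budget}, {ManagerID}, {OfficeNo}. Prime attributes: {Budget, ManagerID, OfficeNo}.
JobTitle -> Location, Salary: {JobTitle}⁺ = {JobTitle, Location, Salary}, which is not all of the attributes, so the left side is not a superkey — BCNF is violated.
JobTitle -> Location, Salary determines the non-prime attributes {Location, Salary} from a non-superkey — 3NF is violated.
Every candidate key is a single attribute, so no partial dependency is possible; 2NF holds.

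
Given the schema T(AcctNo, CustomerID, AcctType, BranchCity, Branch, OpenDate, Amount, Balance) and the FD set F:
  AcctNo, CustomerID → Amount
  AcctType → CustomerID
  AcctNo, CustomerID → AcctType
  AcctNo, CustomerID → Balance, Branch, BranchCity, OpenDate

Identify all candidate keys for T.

{AcctNo} never appears on the right of any FD, so every key must include it.
{AcctNo, AcctType} is a candidate key since {AcctNo, AcctType}⁺ = {AcctNo, AcctType, Amount, Balance, Branch, BranchCity, CustomerID, OpenDate} covers every attribute.
{AcctNo, CustomerID} is a candidate key since {AcctNo, CustomerID}⁺ = {AcctNo, AcctType, Amount, Balance, Branch, BranchCity, CustomerID, OpenDate} covers every attribute.
Any other superkey properly contains one of these, so there are no further candidate keys.

{AcctNo, AcctType}, {AcctNo, CustomerID}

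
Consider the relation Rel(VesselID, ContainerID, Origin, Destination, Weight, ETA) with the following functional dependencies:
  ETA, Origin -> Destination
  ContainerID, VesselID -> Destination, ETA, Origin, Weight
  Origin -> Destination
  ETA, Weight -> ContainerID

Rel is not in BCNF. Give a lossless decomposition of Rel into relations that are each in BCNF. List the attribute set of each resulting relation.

Candidate keys of the original relation: {ContainerID, VesselID}, {ETA, VesselID, Weight}.
{ContainerID, Destination, ETA, Origin, VesselID, Weight}: {ETA, Origin} determines {Destination, ETA, Origin} here but is not a superkey — split on ETA, Origin -> Destination, giving {Destination, ETA, Origin} and {ContainerID, ETA, Origin, VesselID, Weight}.
{Destination, ETA, Origin}: {Origin} determines {Destination, Origin} here but is not a superkey — split on Origin -> Destination, giving {Destination, Origin} and {ETA, Origin}.
{Destination, Origin} is in BCNF.
{ETA, Origin} is in BCNF.
{ContainerID, ETA, Origin, VesselID, Weight}: {ETA, Weight} determines {ContainerID, ETA, Weight} here but is not a superkey — split on ETA, Weight -> ContainerID, giving {ContainerID, ETA, Weight} and {ETA, Origin, VesselID, Weight}.
{ContainerID, ETA, Weight} is in BCNF.
{ETA, Origin, VesselID, Weight} is in BCNF.

{ContainerID, ETA, Weight}; {Destination, Origin}; {ETA, Origin, VesselID, Weight}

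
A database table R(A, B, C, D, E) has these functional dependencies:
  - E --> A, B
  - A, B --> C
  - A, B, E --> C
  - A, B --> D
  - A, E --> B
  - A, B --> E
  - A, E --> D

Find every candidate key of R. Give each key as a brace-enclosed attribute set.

{A, B}, {E}

{E} is a candidate key since {E}⁺ = {A, B, C, D, E} covers every attribute.
{A, B} is a candidate key since {A, B}⁺ = {A, B, C, D, E} covers every attribute.
These are minimal and exhaustive — every other superkey contains one of them.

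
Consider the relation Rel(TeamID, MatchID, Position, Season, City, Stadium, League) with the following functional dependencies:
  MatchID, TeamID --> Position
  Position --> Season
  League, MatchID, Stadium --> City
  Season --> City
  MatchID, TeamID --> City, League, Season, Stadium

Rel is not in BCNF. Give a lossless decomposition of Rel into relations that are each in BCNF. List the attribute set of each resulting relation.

{City, Season}; {League, MatchID, Position, Stadium, TeamID}; {Position, Season}

Candidate key of the original relation: {MatchID, TeamID}.
In {City, League, MatchID, Position, Season, Stadium, TeamID}, {Position} is not a superkey ({Position}⁺ restricted to this set is {City, Position, Season}), so split on Position --> City, Season into {City, Position, Season} and {League, MatchID, Position, Stadium, TeamID}.
In {City, Position, Season}, {Season} is not a superkey ({Season}⁺ restricted to this set is {City, Season}), so split on Season --> City into {City, Season} and {Position, Season}.
{City, Season} is in BCNF.
{Position, Season} is in BCNF.
{League, MatchID, Position, Stadium, TeamID} is in BCNF.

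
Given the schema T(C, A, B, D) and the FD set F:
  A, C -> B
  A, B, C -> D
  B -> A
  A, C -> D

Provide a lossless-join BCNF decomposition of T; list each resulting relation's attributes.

Candidate keys of the original relation: {A, C}, {B, C}.
Within {A, B, C, D}: {B}⁺ ∩ {A, B, C, D} = {A, B}, not the whole set, so B -> A violates BCNF; decompose into {A, B} and {B, C, D}.
{A, B} is in BCNF.
{B, C, D} is in BCNF.

{A, B}; {B, C, D}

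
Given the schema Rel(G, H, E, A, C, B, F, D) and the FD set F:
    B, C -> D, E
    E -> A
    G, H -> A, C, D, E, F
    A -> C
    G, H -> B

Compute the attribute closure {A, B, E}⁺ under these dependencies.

Start with {A, B, E}.
A -> C applies; add {C} → now {A, B, C, E}.
B, C -> D, E applies; add {D} → now {A, B, C, D, E}.
No further FD applies.

{A, B, C, D, E}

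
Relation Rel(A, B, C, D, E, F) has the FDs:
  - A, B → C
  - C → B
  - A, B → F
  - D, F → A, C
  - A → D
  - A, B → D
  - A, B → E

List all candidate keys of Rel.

{A, B}⁺ = {A, B, C, D, E, F} — all of the relation — so {A, B} is a candidate key.
{A, C}⁺ = {A, B, C, D, E, F} — all of the relation — so {A, C} is a candidate key.
{A, F}⁺ = {A, B, C, D, E, F} — all of the relation — so {A, F} is a candidate key.
{D, F}⁺ = {A, B, C, D, E, F} — all of the relation — so {D, F} is a candidate key.
These are minimal and exhaustive — every other superkey contains one of them.

{A, B}, {A, C}, {A, F}, {D, F}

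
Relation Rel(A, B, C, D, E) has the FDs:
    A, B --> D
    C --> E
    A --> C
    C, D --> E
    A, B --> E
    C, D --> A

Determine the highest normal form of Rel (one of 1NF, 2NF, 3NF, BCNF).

Candidate keys: {A, B}, {B, C, D}. Prime attributes: {A, B, C, D}.
For C --> E we have {C}⁺ = {C, E}; {C} is not a superkey, so BCNF fails.
Because {E} is non-prime and the left side of C --> E is not a superkey, the relation is not in 3NF.
{A} is a proper subset of the key {A, B}, and {A}⁺ contains the non-prime attribute {E} — a partial dependency, so 2NF is violated.

1NF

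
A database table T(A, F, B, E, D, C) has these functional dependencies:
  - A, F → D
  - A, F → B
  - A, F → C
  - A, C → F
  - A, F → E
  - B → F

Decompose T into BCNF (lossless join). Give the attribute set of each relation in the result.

{A, B, C, D, E}; {B, F}

Candidate keys of the original relation: {A, B}, {A, C}, {A, F}.
In {A, B, C, D, E, F}, {B} is not a superkey ({B}⁺ restricted to this set is {B, F}), so split on B → F into {B, F} and {A, B, C, D, E}.
{B, F} has no BCNF violation.
{A, B, C, D, E} has no BCNF violation.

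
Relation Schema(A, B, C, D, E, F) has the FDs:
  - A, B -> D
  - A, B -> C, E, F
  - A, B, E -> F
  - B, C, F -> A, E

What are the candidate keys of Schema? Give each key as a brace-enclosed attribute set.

{A, B}, {B, C, F}

No FD produces {B}, so it must be in every candidate key.
{A, B} is a candidate key since {A, B}⁺ = {A, B, C, D, E, F} covers every attribute.
{B, C, F} is a candidate key since {B, C, F}⁺ = {A, B, C, D, E, F} covers every attribute.
These are minimal and exhaustive — every other superkey contains one of them.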